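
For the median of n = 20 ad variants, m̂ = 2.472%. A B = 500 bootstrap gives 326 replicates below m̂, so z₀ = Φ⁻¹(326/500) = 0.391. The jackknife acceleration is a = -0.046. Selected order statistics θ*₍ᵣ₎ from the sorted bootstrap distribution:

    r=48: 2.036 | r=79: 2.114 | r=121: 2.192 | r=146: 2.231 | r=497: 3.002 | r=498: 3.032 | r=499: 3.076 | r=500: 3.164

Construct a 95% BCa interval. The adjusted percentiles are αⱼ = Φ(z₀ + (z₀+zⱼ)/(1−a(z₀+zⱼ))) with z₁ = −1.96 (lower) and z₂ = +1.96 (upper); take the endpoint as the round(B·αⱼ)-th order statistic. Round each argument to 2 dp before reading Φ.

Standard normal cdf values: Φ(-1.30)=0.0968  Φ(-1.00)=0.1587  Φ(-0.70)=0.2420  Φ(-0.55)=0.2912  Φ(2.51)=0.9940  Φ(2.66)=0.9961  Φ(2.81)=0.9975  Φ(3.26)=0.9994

(2.036, 3.002)

Lower: z₀ + z₁ = 0.391 + (-1.960) = -1.569; 1 − a(z₀+z₁) = 1 − (-0.046)(-1.569) = 0.9278; argument = 0.391 + (-1.569)/0.9278 = -1.3000 → -1.30.
α₁ = Φ(-1.30) = 0.0968; rank = round(500 × 0.0968) = 48; θ*₍48₎ = 2.036.
Upper: z₀ + z₂ = 2.351; 1 − a(z₀+z₂) = 1.1081; argument = 2.5126 → 2.51; α₂ = 0.9940; rank = 497; θ*₍497₎ = 3.002.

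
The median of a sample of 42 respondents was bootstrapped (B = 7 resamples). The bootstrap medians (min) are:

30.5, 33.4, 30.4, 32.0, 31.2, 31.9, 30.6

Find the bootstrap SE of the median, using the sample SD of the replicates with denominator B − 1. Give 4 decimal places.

Bootstrap SE is the standard deviation of the 7 replicate medians.
Mean of replicates: (30.5 + 33.4 + 30.4 + 32.0 + 31.2 + 31.9 + 30.6) / 7 = 220.00000 / 7 = 31.42857
Sum of squared deviations: (−0.92857)² + (+1.97143)² + (−1.02857)² + (+0.57143)² + (−0.22857)² + (+0.47143)² + (−0.82857)² = 7.09429
Variance = 7.09429 / 6 = 1.18238
SE* = √1.18238

SE* = 1.0874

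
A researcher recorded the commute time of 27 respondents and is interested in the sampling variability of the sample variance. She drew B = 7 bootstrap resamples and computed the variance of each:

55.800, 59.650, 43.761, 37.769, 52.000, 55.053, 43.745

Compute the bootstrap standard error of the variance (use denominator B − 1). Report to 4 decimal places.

Bootstrap SE is the standard deviation of the 7 replicate variances.
Mean of replicates: (55.800 + 59.650 + 43.761 + 37.769 + 52.000 + 55.053 + 43.745) / 7 = 347.77800 / 7 = 49.68257
Sum of squared deviations: (+6.11743)² + (+9.96743)² + (−5.92157)² + (−11.91357)² + (+2.31743)² + (+5.37043)² + (−5.93757)² = 383.23749
Variance = 383.23749 / 6 = 63.87291
SE* = √63.87291

SE* = 7.9921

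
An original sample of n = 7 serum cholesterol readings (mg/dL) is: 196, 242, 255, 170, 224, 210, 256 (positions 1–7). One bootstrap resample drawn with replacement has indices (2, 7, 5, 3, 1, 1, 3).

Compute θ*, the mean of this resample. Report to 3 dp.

Resample values: 242, 256, 224, 255, 196, 196, 255.
Mean = (242 + 256 + 224 + 255 + 196 + 196 + 255) / 7 = 1624.0 / 7 = 232.000

θ* = 232.000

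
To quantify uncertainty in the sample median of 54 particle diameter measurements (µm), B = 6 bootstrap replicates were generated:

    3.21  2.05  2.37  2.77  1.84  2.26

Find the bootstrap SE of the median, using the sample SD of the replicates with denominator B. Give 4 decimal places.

SE* = 0.4561

Bootstrap SE is the standard deviation of the 6 replicate medians.
Mean of replicates: (3.21 + 2.05 + 2.37 + 2.77 + 1.84 + 2.26) / 6 = 14.50000 / 6 = 2.41667
Sum of squared deviations: (+0.79333)² + (−0.36667)² + (−0.04667)² + (+0.35333)² + (−0.57667)² + (−0.15667)² = 1.24793
Variance = 1.24793 / 6 = 0.20799
SE* = √0.20799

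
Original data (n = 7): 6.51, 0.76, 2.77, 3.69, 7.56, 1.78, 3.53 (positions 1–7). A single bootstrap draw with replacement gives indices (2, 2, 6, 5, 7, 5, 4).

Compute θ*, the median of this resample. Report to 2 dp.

Resample values: 0.76, 0.76, 1.78, 7.56, 3.53, 7.56, 3.69.
Sorted: 0.76, 0.76, 1.78, 3.53, 3.69, 7.56, 7.56
Median = middle value = 3.53

θ* = 3.53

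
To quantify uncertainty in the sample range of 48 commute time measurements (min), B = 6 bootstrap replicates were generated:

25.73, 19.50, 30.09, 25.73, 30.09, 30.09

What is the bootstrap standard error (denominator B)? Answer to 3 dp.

Bootstrap SE is the standard deviation of the 6 replicate ranges.
Mean of replicates: (25.73 + 19.50 + 30.09 + 25.73 + 30.09 + 30.09) / 6 = 161.2300 / 6 = 26.8717
Sum of squared deviations: (−1.1417)² + (−7.3717)² + (+3.2183)² + (−1.1417)² + (+3.2183)² + (+3.2183)² = 88.0213
Variance = 88.0213 / 6 = 14.6702
SE* = √14.6702

SE* = 3.830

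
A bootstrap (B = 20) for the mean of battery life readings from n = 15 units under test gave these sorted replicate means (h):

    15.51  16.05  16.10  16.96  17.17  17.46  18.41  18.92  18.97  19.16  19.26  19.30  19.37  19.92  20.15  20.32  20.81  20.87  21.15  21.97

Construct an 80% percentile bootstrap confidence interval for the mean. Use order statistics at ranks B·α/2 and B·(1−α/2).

(16.05, 20.87)

α = 0.20; lower rank = 20 × 0.100 = 2; upper rank = 20 × 0.900 = 18.
The 2nd smallest replicate is 16.05; the 18th is 20.87.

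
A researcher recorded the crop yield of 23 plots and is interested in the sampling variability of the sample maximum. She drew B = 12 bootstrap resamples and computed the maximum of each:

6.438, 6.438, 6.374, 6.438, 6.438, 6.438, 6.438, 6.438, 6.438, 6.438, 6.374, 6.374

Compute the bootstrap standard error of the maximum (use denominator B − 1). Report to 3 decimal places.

SE* = 0.029

Bootstrap SE is the standard deviation of the 12 replicate maximums.
Mean of replicates: (6.438 + 6.438 + 6.374 + 6.438 + 6.438 + 6.438 + 6.438 + 6.438 + 6.438 + 6.438 + 6.374 + 6.374) / 12 = 77.06400 / 12 = 6.42200
Sum of squared deviations: (+0.01600)² + (+0.01600)² + (−0.04800)² + (+0.01600)² + (+0.01600)² + (+0.01600)² + (+0.01600)² + (+0.01600)² + (+0.01600)² + (+0.01600)² + (−0.04800)² + (−0.04800)² = 0.00922
Variance = 0.00922 / 11 = 0.00084
SE* = √0.00084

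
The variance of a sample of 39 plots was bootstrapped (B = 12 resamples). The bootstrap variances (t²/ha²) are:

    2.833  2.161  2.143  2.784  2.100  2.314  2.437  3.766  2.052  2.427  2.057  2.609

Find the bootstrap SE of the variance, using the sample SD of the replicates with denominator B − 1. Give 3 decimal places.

SE* = 0.490

Bootstrap SE is the standard deviation of the 12 replicate variances.
Mean of replicates: (2.833 + 2.161 + 2.143 + 2.784 + 2.100 + 2.314 + 2.437 + 3.766 + 2.052 + 2.427 + 2.057 + 2.609) / 12 = 29.6830 / 12 = 2.4736
Sum of squared deviations: (+0.3594)² + (−0.3126)² + (−0.3306)² + (+0.3104)² + (−0.3736)² + (−0.1596)² + (−0.0366)² + (+1.2924)² + (−0.4216)² + (−0.0466)² + (−0.4166)² + (+0.1354)² = 2.6410
Variance = 2.6410 / 11 = 0.2401
SE* = √0.2401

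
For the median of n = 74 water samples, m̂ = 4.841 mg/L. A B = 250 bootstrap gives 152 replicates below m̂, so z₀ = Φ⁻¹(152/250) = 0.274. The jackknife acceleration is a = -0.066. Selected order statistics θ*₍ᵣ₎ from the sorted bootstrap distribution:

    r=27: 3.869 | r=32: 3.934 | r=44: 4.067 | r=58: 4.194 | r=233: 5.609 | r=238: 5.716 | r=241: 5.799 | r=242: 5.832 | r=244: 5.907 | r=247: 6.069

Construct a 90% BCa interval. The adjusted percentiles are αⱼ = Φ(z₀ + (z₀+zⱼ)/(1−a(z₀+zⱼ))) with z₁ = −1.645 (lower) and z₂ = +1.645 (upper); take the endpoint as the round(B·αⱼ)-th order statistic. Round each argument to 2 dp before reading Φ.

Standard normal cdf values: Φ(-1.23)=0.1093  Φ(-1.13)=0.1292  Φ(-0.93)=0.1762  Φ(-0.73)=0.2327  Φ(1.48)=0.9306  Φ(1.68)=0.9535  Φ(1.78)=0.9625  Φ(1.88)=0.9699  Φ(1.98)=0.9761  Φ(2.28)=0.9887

(3.869, 5.907)

Lower: z₀ + z₁ = 0.274 + (-1.645) = -1.371; 1 − a(z₀+z₁) = 1 − (-0.066)(-1.371) = 0.9095; argument = 0.274 + (-1.371)/0.9095 = -1.2334 → -1.23.
α₁ = Φ(-1.23) = 0.1093; rank = round(250 × 0.1093) = 27; θ*₍27₎ = 3.869.
Upper: z₀ + z₂ = 1.919; 1 − a(z₀+z₂) = 1.1267; argument = 1.9773 → 1.98; α₂ = 0.9761; rank = 244; θ*₍244₎ = 5.907.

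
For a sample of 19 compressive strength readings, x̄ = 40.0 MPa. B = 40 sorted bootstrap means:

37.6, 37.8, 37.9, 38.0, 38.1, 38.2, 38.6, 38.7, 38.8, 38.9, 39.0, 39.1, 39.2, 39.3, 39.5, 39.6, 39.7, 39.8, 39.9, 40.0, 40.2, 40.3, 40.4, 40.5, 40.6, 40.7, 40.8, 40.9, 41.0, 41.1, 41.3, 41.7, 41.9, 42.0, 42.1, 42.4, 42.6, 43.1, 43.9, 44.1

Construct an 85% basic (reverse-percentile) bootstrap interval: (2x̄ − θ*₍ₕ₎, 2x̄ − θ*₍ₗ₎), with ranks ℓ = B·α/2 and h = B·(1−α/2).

(37.4, 42.1)

Percentile endpoints at ranks 3 and 37: θ*₍3₎ = 37.9, θ*₍37₎ = 42.6.
Basic interval reflects these around x̄:
  lower = 2 × 40.0 − 42.6 = 37.4
  upper = 2 × 40.0 − 37.9 = 42.1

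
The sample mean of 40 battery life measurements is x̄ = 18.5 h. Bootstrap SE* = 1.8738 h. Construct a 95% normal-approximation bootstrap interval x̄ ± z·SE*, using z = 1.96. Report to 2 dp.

(14.83, 22.17)

Margin = 1.96 × 1.8738 = 3.673
Interval: 18.5 ± 3.673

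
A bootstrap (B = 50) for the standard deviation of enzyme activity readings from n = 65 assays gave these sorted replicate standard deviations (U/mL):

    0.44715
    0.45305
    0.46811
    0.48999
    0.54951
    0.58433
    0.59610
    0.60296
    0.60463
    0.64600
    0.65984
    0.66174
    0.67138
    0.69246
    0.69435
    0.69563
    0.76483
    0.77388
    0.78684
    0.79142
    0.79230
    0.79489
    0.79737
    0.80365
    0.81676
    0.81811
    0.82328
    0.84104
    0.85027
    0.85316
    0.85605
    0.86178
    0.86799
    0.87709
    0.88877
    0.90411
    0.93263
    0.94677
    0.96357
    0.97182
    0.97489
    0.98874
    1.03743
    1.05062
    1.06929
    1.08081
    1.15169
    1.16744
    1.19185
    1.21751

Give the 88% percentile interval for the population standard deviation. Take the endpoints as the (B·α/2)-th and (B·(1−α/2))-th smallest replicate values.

(0.46811, 1.15169)

α = 0.12; lower rank = 50 × 0.060 = 3; upper rank = 50 × 0.940 = 47.
The 3rd smallest replicate is 0.46811; the 47th is 1.15169.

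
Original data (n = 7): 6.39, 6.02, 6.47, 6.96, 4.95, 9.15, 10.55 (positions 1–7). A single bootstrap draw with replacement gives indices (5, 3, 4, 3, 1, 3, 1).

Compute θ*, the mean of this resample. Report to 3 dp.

Resample values: 4.95, 6.47, 6.96, 6.47, 6.39, 6.47, 6.39.
Mean = (4.95 + 6.47 + 6.96 + 6.47 + 6.39 + 6.47 + 6.39) / 7 = 44.100 / 7 = 6.300

θ* = 6.300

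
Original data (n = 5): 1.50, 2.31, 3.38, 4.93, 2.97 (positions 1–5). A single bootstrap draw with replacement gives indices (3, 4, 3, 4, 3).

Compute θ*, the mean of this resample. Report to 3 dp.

Resample values: 3.38, 4.93, 3.38, 4.93, 3.38.
Mean = (3.38 + 4.93 + 3.38 + 4.93 + 3.38) / 5 = 20.000 / 5 = 4.000

θ* = 4.000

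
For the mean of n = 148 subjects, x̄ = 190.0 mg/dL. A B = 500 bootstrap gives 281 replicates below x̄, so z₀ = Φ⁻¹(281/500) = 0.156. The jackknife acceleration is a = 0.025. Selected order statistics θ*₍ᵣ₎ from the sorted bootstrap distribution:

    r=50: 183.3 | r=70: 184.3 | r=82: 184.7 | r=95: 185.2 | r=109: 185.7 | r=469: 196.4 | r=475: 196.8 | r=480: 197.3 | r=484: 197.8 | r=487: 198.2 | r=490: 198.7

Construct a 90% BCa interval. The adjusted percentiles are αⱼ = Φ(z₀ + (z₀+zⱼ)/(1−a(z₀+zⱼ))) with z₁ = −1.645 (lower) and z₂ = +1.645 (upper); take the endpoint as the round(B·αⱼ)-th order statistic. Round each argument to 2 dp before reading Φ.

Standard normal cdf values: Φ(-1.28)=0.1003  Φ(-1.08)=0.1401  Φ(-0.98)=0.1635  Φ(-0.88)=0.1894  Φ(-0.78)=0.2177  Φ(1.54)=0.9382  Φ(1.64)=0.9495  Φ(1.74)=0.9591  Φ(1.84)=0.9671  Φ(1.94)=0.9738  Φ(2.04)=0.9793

(183.3, 198.7)

Lower: z₀ + z₁ = 0.156 + (-1.645) = -1.489; 1 − a(z₀+z₁) = 1 − (0.025)(-1.489) = 1.0372; argument = 0.156 + (-1.489)/1.0372 = -1.2796 → -1.28.
α₁ = Φ(-1.28) = 0.1003; rank = round(500 × 0.1003) = 50; θ*₍50₎ = 183.3.
Upper: z₀ + z₂ = 1.801; 1 − a(z₀+z₂) = 0.9550; argument = 2.0419 → 2.04; α₂ = 0.9793; rank = 490; θ*₍490₎ = 198.7.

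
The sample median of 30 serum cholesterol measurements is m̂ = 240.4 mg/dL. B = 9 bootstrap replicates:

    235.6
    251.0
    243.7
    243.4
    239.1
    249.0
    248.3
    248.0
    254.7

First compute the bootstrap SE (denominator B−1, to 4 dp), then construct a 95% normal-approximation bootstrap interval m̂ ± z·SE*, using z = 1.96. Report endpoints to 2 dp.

Mean of replicates = 245.8667; sum of squared deviations = 286.6400; SE* = √(286.6400/8) = 5.9858
Margin = 1.96 × 5.9858 = 11.732
Interval: 240.4 ± 11.732

(228.67, 252.13)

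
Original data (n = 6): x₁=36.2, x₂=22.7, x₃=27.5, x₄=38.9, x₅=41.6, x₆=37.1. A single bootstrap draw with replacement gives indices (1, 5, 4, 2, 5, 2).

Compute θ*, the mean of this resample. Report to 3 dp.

Resample values: 36.2, 41.6, 38.9, 22.7, 41.6, 22.7.
Mean = (36.2 + 41.6 + 38.9 + 22.7 + 41.6 + 22.7) / 6 = 203.70 / 6 = 33.950

θ* = 33.950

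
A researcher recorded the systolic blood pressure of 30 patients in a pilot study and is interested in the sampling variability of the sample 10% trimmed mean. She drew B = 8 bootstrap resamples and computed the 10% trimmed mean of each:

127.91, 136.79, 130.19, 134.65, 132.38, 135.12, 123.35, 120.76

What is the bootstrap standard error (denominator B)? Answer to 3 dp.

SE* = 5.402

Bootstrap SE is the standard deviation of the 8 replicate 10% trimmed means.
Mean of replicates: (127.91 + 136.79 + 130.19 + 134.65 + 132.38 + 135.12 + 123.35 + 120.76) / 8 = 1041.1500 / 8 = 130.1438
Sum of squared deviations: (−2.2338)² + (+6.6462)² + (+0.0462)² + (+4.5062)² + (+2.2362)² + (+4.9762)² + (−6.7938)² + (−9.3838)² = 233.4444
Variance = 233.4444 / 8 = 29.1805
SE* = √29.1805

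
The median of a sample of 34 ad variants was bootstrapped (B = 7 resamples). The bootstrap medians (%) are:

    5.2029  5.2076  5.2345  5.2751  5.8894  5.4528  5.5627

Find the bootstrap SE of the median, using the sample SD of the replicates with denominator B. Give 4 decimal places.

SE* = 0.2353

Bootstrap SE is the standard deviation of the 7 replicate medians.
Mean of replicates: (5.2029 + 5.2076 + 5.2345 + 5.2751 + 5.8894 + 5.4528 + 5.5627) / 7 = 37.82500 / 7 = 5.40357
Sum of squared deviations: (−0.20067)² + (−0.19597)² + (−0.16907)² + (−0.12847)² + (+0.48583)² + (+0.04923)² + (+0.15913)² = 0.38754
Variance = 0.38754 / 7 = 0.05536
SE* = √0.05536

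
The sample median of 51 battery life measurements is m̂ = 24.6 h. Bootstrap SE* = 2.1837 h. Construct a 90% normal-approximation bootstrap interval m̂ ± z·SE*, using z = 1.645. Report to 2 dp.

(21.01, 28.19)

Margin = 1.645 × 2.1837 = 3.592
Interval: 24.6 ± 3.592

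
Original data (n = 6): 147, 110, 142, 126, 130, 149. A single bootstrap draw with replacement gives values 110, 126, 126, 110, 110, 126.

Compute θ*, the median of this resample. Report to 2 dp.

Sorted: 110, 110, 110, 126, 126, 126
Median = average of the two middle values = 118.00

θ* = 118.00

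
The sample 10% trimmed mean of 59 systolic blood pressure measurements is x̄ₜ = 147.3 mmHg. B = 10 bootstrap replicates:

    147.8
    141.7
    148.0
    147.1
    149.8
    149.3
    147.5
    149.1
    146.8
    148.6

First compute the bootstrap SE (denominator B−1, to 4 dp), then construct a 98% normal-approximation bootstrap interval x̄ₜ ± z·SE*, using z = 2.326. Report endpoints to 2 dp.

(141.99, 152.61)

Mean of replicates = 147.5700; sum of squared deviations = 46.8810; SE* = √(46.8810/9) = 2.2823
Margin = 2.326 × 2.2823 = 5.309
Interval: 147.3 ± 5.309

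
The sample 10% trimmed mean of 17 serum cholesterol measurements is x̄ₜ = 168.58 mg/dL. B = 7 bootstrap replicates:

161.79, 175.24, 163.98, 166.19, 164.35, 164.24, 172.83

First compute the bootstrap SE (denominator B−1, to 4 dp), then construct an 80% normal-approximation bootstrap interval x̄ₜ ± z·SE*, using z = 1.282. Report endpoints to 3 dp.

(162.097, 175.063)

Mean of replicates = 166.9457; sum of squared deviations = 153.4266; SE* = √(153.4266/6) = 5.0568
Margin = 1.282 × 5.0568 = 6.4828
Interval: 168.58 ± 6.4828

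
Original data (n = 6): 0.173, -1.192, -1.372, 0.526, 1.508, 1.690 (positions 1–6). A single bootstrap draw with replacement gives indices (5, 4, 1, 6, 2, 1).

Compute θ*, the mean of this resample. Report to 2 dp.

θ* = 0.48

Resample values: 1.508, 0.526, 0.173, 1.690, -1.192, 0.173.
Mean = (1.508 + 0.526 + 0.173 + 1.690 + (-1.192) + 0.173) / 6 = 2.8780 / 6 = 0.48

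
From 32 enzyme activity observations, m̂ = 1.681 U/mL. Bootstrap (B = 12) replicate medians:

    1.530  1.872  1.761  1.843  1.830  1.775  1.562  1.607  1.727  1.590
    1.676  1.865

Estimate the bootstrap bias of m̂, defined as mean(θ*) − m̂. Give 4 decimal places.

mean(θ*) = (1.530 + 1.872 + 1.761 + 1.843 + 1.830 + 1.775 + 1.562 + 1.607 + 1.727 + 1.590 + 1.676 + 1.865) / 12 = 1.71983
bias = 1.71983 − 1.681

bias = +0.0388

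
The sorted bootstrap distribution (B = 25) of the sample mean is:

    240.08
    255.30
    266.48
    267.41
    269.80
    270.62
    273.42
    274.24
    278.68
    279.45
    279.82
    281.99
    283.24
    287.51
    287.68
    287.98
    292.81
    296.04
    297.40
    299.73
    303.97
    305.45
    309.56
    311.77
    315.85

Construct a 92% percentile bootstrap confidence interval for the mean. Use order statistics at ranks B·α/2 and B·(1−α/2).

(240.08, 311.77)

α = 0.08; lower rank = 25 × 0.040 = 1; upper rank = 25 × 0.960 = 24.
The 1st smallest replicate is 240.08; the 24th is 311.77.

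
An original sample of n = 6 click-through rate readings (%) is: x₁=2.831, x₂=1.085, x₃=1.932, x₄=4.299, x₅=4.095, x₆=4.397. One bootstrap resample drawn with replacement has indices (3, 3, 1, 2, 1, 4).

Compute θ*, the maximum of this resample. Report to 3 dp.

Resample values: 1.932, 1.932, 2.831, 1.085, 2.831, 4.299.
Maximum = 4.299

θ* = 4.299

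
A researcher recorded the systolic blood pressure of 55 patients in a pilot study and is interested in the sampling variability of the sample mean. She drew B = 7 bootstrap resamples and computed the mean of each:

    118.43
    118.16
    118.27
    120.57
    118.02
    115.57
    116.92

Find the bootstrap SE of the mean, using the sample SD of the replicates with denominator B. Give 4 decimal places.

SE* = 1.4122

Bootstrap SE is the standard deviation of the 7 replicate means.
Mean of replicates: (118.43 + 118.16 + 118.27 + 120.57 + 118.02 + 115.57 + 116.92) / 7 = 825.94000 / 7 = 117.99143
Sum of squared deviations: (+0.43857)² + (+0.16857)² + (+0.27857)² + (+2.57857)² + (+0.02857)² + (−2.42143)² + (−1.07143)² = 13.95949
Variance = 13.95949 / 7 = 1.99421
SE* = √1.99421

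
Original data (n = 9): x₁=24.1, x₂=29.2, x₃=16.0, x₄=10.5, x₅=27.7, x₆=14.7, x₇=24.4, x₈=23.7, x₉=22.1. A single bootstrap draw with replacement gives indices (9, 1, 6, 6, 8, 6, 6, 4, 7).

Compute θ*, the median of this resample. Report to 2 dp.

Resample values: 22.1, 24.1, 14.7, 14.7, 23.7, 14.7, 14.7, 10.5, 24.4.
Sorted: 10.5, 14.7, 14.7, 14.7, 14.7, 22.1, 23.7, 24.1, 24.4
Median = middle value = 14.70

θ* = 14.70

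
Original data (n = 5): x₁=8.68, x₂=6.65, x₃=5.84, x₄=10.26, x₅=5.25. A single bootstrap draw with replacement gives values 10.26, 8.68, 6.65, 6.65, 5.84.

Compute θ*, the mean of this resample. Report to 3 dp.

Mean = (10.26 + 8.68 + 6.65 + 6.65 + 5.84) / 5 = 38.080 / 5 = 7.616

θ* = 7.616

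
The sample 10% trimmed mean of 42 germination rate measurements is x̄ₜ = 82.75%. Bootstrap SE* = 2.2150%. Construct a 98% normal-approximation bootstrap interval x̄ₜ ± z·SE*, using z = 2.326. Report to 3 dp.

(77.598, 87.902)

Margin = 2.326 × 2.2150 = 5.1521
Interval: 82.75 ± 5.1521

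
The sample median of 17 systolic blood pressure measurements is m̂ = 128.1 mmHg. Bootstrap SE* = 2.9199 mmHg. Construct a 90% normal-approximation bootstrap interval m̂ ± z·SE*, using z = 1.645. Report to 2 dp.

Margin = 1.645 × 2.9199 = 4.803
Interval: 128.1 ± 4.803

(123.30, 132.90)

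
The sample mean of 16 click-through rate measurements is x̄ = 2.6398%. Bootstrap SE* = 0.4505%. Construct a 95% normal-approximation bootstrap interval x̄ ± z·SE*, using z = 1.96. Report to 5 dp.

Margin = 1.96 × 0.4505 = 0.882980
Interval: 2.6398 ± 0.882980

(1.75682, 3.52278)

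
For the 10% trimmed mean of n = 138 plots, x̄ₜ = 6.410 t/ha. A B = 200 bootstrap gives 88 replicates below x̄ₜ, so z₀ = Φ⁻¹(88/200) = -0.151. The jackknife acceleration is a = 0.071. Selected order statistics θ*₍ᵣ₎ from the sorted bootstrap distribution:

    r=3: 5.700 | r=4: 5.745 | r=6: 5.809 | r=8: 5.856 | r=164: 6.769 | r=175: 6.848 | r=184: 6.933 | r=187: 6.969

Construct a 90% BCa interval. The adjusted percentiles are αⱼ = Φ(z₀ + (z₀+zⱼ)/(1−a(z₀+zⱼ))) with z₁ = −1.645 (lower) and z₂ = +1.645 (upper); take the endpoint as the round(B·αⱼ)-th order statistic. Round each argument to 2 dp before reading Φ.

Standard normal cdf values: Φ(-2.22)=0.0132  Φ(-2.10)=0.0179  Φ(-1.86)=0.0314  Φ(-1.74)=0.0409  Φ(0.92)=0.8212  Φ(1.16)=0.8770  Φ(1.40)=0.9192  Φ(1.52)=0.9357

Lower: z₀ + z₁ = -0.151 + (-1.645) = -1.796; 1 − a(z₀+z₁) = 1 − (0.071)(-1.796) = 1.1275; argument = -0.151 + (-1.796)/1.1275 = -1.7439 → -1.74.
α₁ = Φ(-1.74) = 0.0409; rank = round(200 × 0.0409) = 8; θ*₍8₎ = 5.856.
Upper: z₀ + z₂ = 1.494; 1 − a(z₀+z₂) = 0.8939; argument = 1.5203 → 1.52; α₂ = 0.9357; rank = 187; θ*₍187₎ = 6.969.

(5.856, 6.969)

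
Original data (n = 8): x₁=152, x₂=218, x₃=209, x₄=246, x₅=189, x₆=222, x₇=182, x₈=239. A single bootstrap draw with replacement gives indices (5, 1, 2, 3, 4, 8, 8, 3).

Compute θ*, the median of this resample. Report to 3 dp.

Resample values: 189, 152, 218, 209, 246, 239, 239, 209.
Sorted: 152, 189, 209, 209, 218, 239, 239, 246
Median = average of the two middle values = 213.500

θ* = 213.500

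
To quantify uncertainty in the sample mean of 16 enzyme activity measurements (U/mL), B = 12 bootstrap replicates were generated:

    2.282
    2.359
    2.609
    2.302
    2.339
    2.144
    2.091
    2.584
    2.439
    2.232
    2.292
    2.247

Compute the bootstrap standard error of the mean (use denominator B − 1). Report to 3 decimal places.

SE* = 0.156

Bootstrap SE is the standard deviation of the 12 replicate means.
Mean of replicates: (2.282 + 2.359 + 2.609 + 2.302 + 2.339 + 2.144 + 2.091 + 2.584 + 2.439 + 2.232 + 2.292 + 2.247) / 12 = 27.9200 / 12 = 2.3267
Sum of squared deviations: (−0.0447)² + (+0.0323)² + (+0.2823)² + (−0.0247)² + (+0.0123)² + (−0.1827)² + (−0.2357)² + (+0.2573)² + (+0.1123)² + (−0.0947)² + (−0.0347)² + (−0.0797)² = 0.2678
Variance = 0.2678 / 11 = 0.0243
SE* = √0.0243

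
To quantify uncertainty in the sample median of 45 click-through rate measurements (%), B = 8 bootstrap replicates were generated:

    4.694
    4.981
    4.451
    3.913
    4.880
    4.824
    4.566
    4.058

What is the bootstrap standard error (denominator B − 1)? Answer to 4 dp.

SE* = 0.3870

Bootstrap SE is the standard deviation of the 8 replicate medians.
Mean of replicates: (4.694 + 4.981 + 4.451 + 3.913 + 4.880 + 4.824 + 4.566 + 4.058) / 8 = 36.36700 / 8 = 4.54587
Sum of squared deviations: (+0.14813)² + (+0.43513)² + (−0.09488)² + (−0.63287)² + (+0.33413)² + (+0.27813)² + (+0.02013)² + (−0.48787)² = 1.04823
Variance = 1.04823 / 7 = 0.14975
SE* = √0.14975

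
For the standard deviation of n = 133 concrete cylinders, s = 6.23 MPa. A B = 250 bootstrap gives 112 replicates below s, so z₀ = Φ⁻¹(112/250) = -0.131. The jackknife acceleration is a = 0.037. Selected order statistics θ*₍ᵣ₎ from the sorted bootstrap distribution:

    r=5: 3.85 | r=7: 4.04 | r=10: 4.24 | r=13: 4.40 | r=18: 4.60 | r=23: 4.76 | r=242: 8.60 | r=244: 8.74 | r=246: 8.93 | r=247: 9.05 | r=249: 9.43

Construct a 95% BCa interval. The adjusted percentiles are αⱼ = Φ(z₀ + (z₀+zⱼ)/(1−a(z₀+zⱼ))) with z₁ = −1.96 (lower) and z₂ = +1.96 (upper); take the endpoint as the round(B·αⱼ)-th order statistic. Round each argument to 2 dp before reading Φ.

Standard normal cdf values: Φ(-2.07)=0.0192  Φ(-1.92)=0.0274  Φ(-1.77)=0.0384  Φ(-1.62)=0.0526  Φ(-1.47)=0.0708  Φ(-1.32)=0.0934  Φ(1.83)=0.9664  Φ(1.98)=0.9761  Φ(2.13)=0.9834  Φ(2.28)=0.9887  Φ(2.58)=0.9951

Lower: z₀ + z₁ = -0.131 + (-1.960) = -2.091; 1 − a(z₀+z₁) = 1 − (0.037)(-2.091) = 1.0774; argument = -0.131 + (-2.091)/1.0774 = -2.0718 → -2.07.
α₁ = Φ(-2.07) = 0.0192; rank = round(250 × 0.0192) = 5; θ*₍5₎ = 3.85.
Upper: z₀ + z₂ = 1.829; 1 − a(z₀+z₂) = 0.9323; argument = 1.8308 → 1.83; α₂ = 0.9664; rank = 242; θ*₍242₎ = 8.60.

(3.85, 8.60)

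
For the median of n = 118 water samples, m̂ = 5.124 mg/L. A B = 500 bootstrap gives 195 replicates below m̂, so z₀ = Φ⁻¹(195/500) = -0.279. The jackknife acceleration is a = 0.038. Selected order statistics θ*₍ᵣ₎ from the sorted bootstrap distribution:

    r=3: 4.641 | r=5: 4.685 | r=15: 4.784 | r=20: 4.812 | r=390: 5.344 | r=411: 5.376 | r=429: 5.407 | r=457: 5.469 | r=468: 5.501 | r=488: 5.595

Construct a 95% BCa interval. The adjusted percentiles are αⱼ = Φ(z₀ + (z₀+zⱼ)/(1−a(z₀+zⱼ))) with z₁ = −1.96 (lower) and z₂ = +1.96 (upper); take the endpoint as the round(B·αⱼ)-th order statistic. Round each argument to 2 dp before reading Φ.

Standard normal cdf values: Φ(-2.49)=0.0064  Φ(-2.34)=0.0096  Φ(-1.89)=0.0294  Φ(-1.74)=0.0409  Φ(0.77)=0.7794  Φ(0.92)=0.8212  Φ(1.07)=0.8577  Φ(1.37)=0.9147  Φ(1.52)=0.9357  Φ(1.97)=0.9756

(4.685, 5.501)

Lower: z₀ + z₁ = -0.279 + (-1.960) = -2.239; 1 − a(z₀+z₁) = 1 − (0.038)(-2.239) = 1.0851; argument = -0.279 + (-2.239)/1.0851 = -2.3424 → -2.34.
α₁ = Φ(-2.34) = 0.0096; rank = round(500 × 0.0096) = 5; θ*₍5₎ = 4.685.
Upper: z₀ + z₂ = 1.681; 1 − a(z₀+z₂) = 0.9361; argument = 1.5167 → 1.52; α₂ = 0.9357; rank = 468; θ*₍468₎ = 5.501.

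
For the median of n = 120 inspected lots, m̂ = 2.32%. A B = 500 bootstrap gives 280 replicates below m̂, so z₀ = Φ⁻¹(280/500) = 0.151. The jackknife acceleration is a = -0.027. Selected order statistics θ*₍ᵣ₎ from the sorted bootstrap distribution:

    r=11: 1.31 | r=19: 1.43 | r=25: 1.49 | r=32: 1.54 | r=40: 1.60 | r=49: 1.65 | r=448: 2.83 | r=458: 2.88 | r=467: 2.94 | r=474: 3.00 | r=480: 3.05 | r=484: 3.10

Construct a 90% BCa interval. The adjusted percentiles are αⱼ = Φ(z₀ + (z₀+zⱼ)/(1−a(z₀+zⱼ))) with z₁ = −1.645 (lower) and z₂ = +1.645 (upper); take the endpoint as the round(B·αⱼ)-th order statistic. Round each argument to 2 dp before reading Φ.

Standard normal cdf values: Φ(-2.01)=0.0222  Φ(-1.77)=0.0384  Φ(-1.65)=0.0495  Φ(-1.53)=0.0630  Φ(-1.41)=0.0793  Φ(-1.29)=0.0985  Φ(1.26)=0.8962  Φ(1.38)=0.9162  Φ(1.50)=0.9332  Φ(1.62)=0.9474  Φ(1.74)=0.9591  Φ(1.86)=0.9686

(1.60, 3.10)

Lower: z₀ + z₁ = 0.151 + (-1.645) = -1.494; 1 − a(z₀+z₁) = 1 − (-0.027)(-1.494) = 0.9597; argument = 0.151 + (-1.494)/0.9597 = -1.4058 → -1.41.
α₁ = Φ(-1.41) = 0.0793; rank = round(500 × 0.0793) = 40; θ*₍40₎ = 1.60.
Upper: z₀ + z₂ = 1.796; 1 − a(z₀+z₂) = 1.0485; argument = 1.8639 → 1.86; α₂ = 0.9686; rank = 484; θ*₍484₎ = 3.10.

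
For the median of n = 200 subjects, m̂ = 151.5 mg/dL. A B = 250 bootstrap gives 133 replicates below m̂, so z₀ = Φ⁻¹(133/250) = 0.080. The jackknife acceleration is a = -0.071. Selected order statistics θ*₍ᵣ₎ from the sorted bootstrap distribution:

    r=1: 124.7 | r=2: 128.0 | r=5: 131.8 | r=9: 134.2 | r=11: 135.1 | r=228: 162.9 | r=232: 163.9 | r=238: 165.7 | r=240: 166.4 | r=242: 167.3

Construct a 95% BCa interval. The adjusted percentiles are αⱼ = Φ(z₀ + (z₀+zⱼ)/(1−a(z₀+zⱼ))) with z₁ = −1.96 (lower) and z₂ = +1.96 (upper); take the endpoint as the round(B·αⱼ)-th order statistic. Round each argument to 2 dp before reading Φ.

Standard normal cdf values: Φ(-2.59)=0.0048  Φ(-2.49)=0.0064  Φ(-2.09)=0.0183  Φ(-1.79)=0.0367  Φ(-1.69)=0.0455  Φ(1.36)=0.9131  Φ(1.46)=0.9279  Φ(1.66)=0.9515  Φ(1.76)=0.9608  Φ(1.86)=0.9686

(131.8, 167.3)

Lower: z₀ + z₁ = 0.080 + (-1.960) = -1.880; 1 − a(z₀+z₁) = 1 − (-0.071)(-1.880) = 0.8665; argument = 0.080 + (-1.880)/0.8665 = -2.0896 → -2.09.
α₁ = Φ(-2.09) = 0.0183; rank = round(250 × 0.0183) = 5; θ*₍5₎ = 131.8.
Upper: z₀ + z₂ = 2.040; 1 − a(z₀+z₂) = 1.1448; argument = 1.8619 → 1.86; α₂ = 0.9686; rank = 242; θ*₍242₎ = 167.3.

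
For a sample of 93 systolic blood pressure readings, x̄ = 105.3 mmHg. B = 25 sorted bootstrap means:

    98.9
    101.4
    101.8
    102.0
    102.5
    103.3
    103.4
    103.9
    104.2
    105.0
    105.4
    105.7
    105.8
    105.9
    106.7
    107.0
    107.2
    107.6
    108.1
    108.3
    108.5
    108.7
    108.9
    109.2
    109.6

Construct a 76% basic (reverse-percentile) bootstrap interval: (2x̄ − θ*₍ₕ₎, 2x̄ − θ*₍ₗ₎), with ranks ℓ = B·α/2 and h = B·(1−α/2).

Percentile endpoints at ranks 3 and 22: θ*₍3₎ = 101.8, θ*₍22₎ = 108.7.
Basic interval reflects these around x̄:
  lower = 2 × 105.3 − 108.7 = 101.9
  upper = 2 × 105.3 − 101.8 = 108.8

(101.9, 108.8)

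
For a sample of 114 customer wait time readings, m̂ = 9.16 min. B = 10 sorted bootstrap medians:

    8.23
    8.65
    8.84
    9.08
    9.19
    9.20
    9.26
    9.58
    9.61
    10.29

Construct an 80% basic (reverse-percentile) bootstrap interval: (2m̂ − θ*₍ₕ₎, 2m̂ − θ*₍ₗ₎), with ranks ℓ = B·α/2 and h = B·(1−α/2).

Percentile endpoints at ranks 1 and 9: θ*₍1₎ = 8.23, θ*₍9₎ = 9.61.
Basic interval reflects these around m̂:
  lower = 2 × 9.16 − 9.61 = 8.71
  upper = 2 × 9.16 − 8.23 = 10.09

(8.71, 10.09)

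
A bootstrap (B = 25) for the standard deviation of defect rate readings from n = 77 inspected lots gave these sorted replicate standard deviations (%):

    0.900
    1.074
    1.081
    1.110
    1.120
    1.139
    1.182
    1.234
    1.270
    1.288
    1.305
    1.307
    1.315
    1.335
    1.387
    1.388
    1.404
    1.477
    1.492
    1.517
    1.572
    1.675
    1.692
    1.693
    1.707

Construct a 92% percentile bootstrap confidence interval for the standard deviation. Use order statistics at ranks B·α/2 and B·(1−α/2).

α = 0.08; lower rank = 25 × 0.040 = 1; upper rank = 25 × 0.960 = 24.
The 1st smallest replicate is 0.900; the 24th is 1.693.

(0.900, 1.693)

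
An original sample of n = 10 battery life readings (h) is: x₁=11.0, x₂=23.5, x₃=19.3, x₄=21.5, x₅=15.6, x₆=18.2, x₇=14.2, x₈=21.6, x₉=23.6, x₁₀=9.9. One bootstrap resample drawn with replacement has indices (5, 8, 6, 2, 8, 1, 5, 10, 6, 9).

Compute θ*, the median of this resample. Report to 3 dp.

Resample values: 15.6, 21.6, 18.2, 23.5, 21.6, 11.0, 15.6, 9.9, 18.2, 23.6.
Sorted: 9.9, 11.0, 15.6, 15.6, 18.2, 18.2, 21.6, 21.6, 23.5, 23.6
Median = average of the two middle values = 18.200

θ* = 18.200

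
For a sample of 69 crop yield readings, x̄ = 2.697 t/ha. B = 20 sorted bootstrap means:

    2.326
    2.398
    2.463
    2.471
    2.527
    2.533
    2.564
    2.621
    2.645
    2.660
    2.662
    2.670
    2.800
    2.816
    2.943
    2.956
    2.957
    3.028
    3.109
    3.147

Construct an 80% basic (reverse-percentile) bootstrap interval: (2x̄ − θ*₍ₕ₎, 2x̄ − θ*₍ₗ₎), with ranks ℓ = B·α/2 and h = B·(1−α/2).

Percentile endpoints at ranks 2 and 18: θ*₍2₎ = 2.398, θ*₍18₎ = 3.028.
Basic interval reflects these around x̄:
  lower = 2 × 2.697 − 3.028 = 2.366
  upper = 2 × 2.697 − 2.398 = 2.996

(2.366, 2.996)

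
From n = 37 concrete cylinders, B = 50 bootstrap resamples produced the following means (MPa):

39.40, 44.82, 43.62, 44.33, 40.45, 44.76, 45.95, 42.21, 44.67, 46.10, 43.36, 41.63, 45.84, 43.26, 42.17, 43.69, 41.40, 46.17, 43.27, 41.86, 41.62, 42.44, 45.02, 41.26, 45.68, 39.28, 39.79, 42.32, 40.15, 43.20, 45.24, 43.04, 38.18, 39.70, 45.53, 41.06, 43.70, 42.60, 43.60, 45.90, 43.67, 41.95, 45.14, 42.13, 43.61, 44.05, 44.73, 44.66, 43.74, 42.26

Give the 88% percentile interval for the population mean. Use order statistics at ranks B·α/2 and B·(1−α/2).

(39.40, 45.90)

Sorted replicates: 38.18, 39.28, 39.40, 39.70, 39.79, 40.15, 40.45, 41.06, 41.26, 41.40, 41.62, 41.63, 41.86, 41.95, 42.13, 42.17, 42.21, 42.26, 42.32, 42.44, 42.60, 43.04, 43.20, 43.26, 43.27, 43.36, 43.60, 43.61, 43.62, 43.67, 43.69, 43.70, 43.74, 44.05, 44.33, 44.66, 44.67, 44.73, 44.76, 44.82, 45.02, 45.14, 45.24, 45.53, 45.68, 45.84, 45.90, 45.95, 46.10, 46.17
α = 0.12; lower rank = 50 × 0.060 = 3; upper rank = 50 × 0.940 = 47.
The 3rd smallest replicate is 39.40; the 47th is 45.90.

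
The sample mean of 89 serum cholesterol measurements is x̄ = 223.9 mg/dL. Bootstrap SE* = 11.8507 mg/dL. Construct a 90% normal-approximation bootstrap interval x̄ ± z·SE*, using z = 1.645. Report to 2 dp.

Margin = 1.645 × 11.8507 = 19.494
Interval: 223.9 ± 19.494

(204.41, 243.39)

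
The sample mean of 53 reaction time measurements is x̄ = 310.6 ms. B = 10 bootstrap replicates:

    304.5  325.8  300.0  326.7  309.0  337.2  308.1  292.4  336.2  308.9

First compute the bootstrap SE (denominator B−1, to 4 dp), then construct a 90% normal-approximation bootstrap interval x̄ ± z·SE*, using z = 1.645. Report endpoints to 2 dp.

(285.10, 336.10)

Mean of replicates = 314.8800; sum of squared deviations = 2162.4960; SE* = √(2162.4960/9) = 15.5009
Margin = 1.645 × 15.5009 = 25.499
Interval: 310.6 ± 25.499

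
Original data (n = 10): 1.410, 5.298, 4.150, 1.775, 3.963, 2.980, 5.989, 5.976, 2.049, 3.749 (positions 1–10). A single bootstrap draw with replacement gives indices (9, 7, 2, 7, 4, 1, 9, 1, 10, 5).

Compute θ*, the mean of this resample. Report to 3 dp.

Resample values: 2.049, 5.989, 5.298, 5.989, 1.775, 1.410, 2.049, 1.410, 3.749, 3.963.
Mean = (2.049 + 5.989 + 5.298 + 5.989 + 1.775 + 1.410 + 2.049 + 1.410 + 3.749 + 3.963) / 10 = 33.6810 / 10 = 3.368

θ* = 3.368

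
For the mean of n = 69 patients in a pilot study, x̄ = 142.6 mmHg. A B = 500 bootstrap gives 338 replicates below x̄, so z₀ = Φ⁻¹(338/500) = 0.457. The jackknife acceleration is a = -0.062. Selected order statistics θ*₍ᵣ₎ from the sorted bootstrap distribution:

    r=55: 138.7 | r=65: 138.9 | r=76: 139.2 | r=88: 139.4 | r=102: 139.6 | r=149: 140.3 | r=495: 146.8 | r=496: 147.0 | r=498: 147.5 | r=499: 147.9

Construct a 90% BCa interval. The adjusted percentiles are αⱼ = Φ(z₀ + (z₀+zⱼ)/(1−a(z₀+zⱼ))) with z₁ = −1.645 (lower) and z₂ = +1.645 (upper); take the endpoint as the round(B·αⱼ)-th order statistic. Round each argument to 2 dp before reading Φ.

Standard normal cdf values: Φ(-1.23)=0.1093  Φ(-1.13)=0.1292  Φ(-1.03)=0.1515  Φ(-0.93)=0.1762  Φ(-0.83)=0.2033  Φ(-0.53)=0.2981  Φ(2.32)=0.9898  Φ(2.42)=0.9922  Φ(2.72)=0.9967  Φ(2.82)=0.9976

Lower: z₀ + z₁ = 0.457 + (-1.645) = -1.188; 1 − a(z₀+z₁) = 1 − (-0.062)(-1.188) = 0.9263; argument = 0.457 + (-1.188)/0.9263 = -0.8255 → -0.83.
α₁ = Φ(-0.83) = 0.2033; rank = round(500 × 0.2033) = 102; θ*₍102₎ = 139.6.
Upper: z₀ + z₂ = 2.102; 1 − a(z₀+z₂) = 1.1303; argument = 2.3166 → 2.32; α₂ = 0.9898; rank = 495; θ*₍495₎ = 146.8.

(139.6, 146.8)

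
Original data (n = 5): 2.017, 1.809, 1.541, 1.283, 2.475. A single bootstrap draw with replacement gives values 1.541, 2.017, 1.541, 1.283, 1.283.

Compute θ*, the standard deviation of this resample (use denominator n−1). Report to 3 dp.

Mean = 1.5330; sum of squared deviations = 0.3594
s² = 0.3594 / 4 = 0.0898
s = √0.0898 = 0.300

θ* = 0.300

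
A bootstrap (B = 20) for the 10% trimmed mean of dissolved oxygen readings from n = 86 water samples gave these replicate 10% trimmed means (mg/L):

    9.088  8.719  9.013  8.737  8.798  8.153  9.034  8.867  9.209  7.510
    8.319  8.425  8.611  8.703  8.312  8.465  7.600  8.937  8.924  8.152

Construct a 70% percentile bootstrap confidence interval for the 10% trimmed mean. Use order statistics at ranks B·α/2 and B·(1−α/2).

Sorted replicates: 7.510, 7.600, 8.152, 8.153, 8.312, 8.319, 8.425, 8.465, 8.611, 8.703, 8.719, 8.737, 8.798, 8.867, 8.924, 8.937, 9.013, 9.034, 9.088, 9.209
α = 0.30; lower rank = 20 × 0.150 = 3; upper rank = 20 × 0.850 = 17.
The 3rd smallest replicate is 8.152; the 17th is 9.013.

(8.152, 9.013)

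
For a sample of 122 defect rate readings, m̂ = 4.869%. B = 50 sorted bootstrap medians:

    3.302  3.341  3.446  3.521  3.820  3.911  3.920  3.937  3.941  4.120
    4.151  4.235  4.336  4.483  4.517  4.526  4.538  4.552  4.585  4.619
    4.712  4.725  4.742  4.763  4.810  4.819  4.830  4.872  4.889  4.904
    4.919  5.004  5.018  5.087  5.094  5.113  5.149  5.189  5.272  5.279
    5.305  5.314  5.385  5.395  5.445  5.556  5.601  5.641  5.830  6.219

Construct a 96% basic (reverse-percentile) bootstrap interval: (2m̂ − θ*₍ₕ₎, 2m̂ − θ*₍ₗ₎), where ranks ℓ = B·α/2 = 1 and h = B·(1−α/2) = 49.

Percentile endpoints at ranks 1 and 49: θ*₍1₎ = 3.302, θ*₍49₎ = 5.830.
Basic interval reflects these around m̂:
  lower = 2 × 4.869 − 5.830 = 3.908
  upper = 2 × 4.869 − 3.302 = 6.436

(3.908, 6.436)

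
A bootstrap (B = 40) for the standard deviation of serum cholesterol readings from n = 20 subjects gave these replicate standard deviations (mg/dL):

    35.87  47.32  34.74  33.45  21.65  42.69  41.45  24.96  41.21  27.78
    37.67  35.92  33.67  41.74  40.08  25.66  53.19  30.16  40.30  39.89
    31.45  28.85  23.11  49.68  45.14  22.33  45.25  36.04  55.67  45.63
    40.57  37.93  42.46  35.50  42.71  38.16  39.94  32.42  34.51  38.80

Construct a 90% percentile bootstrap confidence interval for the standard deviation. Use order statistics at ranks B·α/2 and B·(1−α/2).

(22.33, 49.68)

Sorted replicates: 21.65, 22.33, 23.11, 24.96, 25.66, 27.78, 28.85, 30.16, 31.45, 32.42, 33.45, 33.67, 34.51, 34.74, 35.50, 35.87, 35.92, 36.04, 37.67, 37.93, 38.16, 38.80, 39.89, 39.94, 40.08, 40.30, 40.57, 41.21, 41.45, 41.74, 42.46, 42.69, 42.71, 45.14, 45.25, 45.63, 47.32, 49.68, 53.19, 55.67
α = 0.10; lower rank = 40 × 0.050 = 2; upper rank = 40 × 0.950 = 38.
The 2nd smallest replicate is 22.33; the 38th is 49.68.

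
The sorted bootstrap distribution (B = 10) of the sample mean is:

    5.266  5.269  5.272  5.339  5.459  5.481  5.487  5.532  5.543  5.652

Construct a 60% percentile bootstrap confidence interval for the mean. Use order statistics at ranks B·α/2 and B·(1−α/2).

α = 0.40; lower rank = 10 × 0.200 = 2; upper rank = 10 × 0.800 = 8.
The 2nd smallest replicate is 5.269; the 8th is 5.532.

(5.269, 5.532)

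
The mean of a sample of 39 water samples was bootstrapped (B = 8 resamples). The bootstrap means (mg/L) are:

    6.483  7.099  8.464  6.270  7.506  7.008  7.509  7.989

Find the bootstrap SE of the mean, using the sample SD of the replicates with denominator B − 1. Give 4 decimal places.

SE* = 0.7338

Bootstrap SE is the standard deviation of the 8 replicate means.
Mean of replicates: (6.483 + 7.099 + 8.464 + 6.270 + 7.506 + 7.008 + 7.509 + 7.989) / 8 = 58.32800 / 8 = 7.29100
Sum of squared deviations: (−0.80800)² + (−0.19200)² + (+1.17300)² + (−1.02100)² + (+0.21500)² + (−0.28300)² + (+0.21800)² + (+0.69800)² = 3.76914
Variance = 3.76914 / 7 = 0.53845
SE* = √0.53845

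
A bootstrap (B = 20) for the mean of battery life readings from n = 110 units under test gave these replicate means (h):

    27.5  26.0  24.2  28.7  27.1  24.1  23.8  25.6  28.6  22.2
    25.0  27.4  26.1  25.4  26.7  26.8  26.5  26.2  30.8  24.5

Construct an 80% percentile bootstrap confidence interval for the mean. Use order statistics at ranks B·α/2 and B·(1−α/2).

(23.8, 28.6)

Sorted replicates: 22.2, 23.8, 24.1, 24.2, 24.5, 25.0, 25.4, 25.6, 26.0, 26.1, 26.2, 26.5, 26.7, 26.8, 27.1, 27.4, 27.5, 28.6, 28.7, 30.8
α = 0.20; lower rank = 20 × 0.100 = 2; upper rank = 20 × 0.900 = 18.
The 2nd smallest replicate is 23.8; the 18th is 28.6.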